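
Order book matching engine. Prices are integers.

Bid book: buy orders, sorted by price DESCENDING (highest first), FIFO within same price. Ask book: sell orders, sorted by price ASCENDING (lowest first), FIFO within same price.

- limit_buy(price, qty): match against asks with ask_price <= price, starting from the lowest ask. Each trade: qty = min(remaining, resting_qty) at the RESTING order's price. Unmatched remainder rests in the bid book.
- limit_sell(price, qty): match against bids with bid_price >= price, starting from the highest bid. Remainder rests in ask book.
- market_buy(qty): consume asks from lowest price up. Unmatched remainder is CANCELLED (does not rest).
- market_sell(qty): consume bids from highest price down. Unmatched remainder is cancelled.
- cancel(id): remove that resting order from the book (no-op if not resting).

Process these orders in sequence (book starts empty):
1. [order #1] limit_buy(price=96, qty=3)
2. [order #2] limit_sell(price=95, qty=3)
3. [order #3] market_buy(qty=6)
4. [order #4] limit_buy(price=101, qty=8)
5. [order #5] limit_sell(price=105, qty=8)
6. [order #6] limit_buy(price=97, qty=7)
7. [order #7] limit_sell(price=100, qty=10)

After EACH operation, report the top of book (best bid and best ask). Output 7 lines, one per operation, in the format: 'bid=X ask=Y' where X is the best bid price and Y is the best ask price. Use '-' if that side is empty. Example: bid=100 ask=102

After op 1 [order #1] limit_buy(price=96, qty=3): fills=none; bids=[#1:3@96] asks=[-]
After op 2 [order #2] limit_sell(price=95, qty=3): fills=#1x#2:3@96; bids=[-] asks=[-]
After op 3 [order #3] market_buy(qty=6): fills=none; bids=[-] asks=[-]
After op 4 [order #4] limit_buy(price=101, qty=8): fills=none; bids=[#4:8@101] asks=[-]
After op 5 [order #5] limit_sell(price=105, qty=8): fills=none; bids=[#4:8@101] asks=[#5:8@105]
After op 6 [order #6] limit_buy(price=97, qty=7): fills=none; bids=[#4:8@101 #6:7@97] asks=[#5:8@105]
After op 7 [order #7] limit_sell(price=100, qty=10): fills=#4x#7:8@101; bids=[#6:7@97] asks=[#7:2@100 #5:8@105]

Answer: bid=96 ask=-
bid=- ask=-
bid=- ask=-
bid=101 ask=-
bid=101 ask=105
bid=101 ask=105
bid=97 ask=100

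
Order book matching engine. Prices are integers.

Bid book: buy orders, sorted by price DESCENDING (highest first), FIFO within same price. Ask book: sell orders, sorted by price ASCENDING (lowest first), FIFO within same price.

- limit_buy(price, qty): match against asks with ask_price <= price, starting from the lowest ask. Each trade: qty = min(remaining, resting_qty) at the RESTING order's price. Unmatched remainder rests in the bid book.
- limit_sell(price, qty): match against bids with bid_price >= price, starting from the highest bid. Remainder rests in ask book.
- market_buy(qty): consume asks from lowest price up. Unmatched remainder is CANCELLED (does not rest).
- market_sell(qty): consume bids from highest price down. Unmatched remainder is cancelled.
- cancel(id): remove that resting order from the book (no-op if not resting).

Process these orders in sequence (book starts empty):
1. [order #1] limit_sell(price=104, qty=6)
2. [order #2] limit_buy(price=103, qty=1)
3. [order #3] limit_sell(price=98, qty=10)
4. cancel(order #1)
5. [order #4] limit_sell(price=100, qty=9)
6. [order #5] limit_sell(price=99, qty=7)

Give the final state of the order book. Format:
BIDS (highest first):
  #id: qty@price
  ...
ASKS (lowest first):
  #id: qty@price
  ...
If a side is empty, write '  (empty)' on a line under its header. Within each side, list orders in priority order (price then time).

Answer: BIDS (highest first):
  (empty)
ASKS (lowest first):
  #3: 9@98
  #5: 7@99
  #4: 9@100

Derivation:
After op 1 [order #1] limit_sell(price=104, qty=6): fills=none; bids=[-] asks=[#1:6@104]
After op 2 [order #2] limit_buy(price=103, qty=1): fills=none; bids=[#2:1@103] asks=[#1:6@104]
After op 3 [order #3] limit_sell(price=98, qty=10): fills=#2x#3:1@103; bids=[-] asks=[#3:9@98 #1:6@104]
After op 4 cancel(order #1): fills=none; bids=[-] asks=[#3:9@98]
After op 5 [order #4] limit_sell(price=100, qty=9): fills=none; bids=[-] asks=[#3:9@98 #4:9@100]
After op 6 [order #5] limit_sell(price=99, qty=7): fills=none; bids=[-] asks=[#3:9@98 #5:7@99 #4:9@100]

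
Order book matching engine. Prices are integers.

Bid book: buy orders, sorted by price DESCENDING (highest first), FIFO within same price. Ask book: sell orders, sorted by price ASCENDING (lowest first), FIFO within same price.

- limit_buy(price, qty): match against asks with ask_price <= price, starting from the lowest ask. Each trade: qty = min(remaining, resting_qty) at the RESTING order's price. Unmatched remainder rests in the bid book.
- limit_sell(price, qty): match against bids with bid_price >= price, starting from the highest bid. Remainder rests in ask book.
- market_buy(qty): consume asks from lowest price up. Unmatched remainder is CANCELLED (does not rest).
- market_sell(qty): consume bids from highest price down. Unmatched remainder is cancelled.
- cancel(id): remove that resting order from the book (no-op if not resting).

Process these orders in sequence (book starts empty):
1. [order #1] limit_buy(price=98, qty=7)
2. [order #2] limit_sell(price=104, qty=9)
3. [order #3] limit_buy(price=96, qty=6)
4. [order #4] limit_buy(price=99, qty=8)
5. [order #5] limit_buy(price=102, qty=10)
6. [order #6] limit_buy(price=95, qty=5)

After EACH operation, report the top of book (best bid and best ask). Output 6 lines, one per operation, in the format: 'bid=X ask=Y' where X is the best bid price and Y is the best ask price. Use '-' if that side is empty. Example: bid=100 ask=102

Answer: bid=98 ask=-
bid=98 ask=104
bid=98 ask=104
bid=99 ask=104
bid=102 ask=104
bid=102 ask=104

Derivation:
After op 1 [order #1] limit_buy(price=98, qty=7): fills=none; bids=[#1:7@98] asks=[-]
After op 2 [order #2] limit_sell(price=104, qty=9): fills=none; bids=[#1:7@98] asks=[#2:9@104]
After op 3 [order #3] limit_buy(price=96, qty=6): fills=none; bids=[#1:7@98 #3:6@96] asks=[#2:9@104]
After op 4 [order #4] limit_buy(price=99, qty=8): fills=none; bids=[#4:8@99 #1:7@98 #3:6@96] asks=[#2:9@104]
After op 5 [order #5] limit_buy(price=102, qty=10): fills=none; bids=[#5:10@102 #4:8@99 #1:7@98 #3:6@96] asks=[#2:9@104]
After op 6 [order #6] limit_buy(price=95, qty=5): fills=none; bids=[#5:10@102 #4:8@99 #1:7@98 #3:6@96 #6:5@95] asks=[#2:9@104]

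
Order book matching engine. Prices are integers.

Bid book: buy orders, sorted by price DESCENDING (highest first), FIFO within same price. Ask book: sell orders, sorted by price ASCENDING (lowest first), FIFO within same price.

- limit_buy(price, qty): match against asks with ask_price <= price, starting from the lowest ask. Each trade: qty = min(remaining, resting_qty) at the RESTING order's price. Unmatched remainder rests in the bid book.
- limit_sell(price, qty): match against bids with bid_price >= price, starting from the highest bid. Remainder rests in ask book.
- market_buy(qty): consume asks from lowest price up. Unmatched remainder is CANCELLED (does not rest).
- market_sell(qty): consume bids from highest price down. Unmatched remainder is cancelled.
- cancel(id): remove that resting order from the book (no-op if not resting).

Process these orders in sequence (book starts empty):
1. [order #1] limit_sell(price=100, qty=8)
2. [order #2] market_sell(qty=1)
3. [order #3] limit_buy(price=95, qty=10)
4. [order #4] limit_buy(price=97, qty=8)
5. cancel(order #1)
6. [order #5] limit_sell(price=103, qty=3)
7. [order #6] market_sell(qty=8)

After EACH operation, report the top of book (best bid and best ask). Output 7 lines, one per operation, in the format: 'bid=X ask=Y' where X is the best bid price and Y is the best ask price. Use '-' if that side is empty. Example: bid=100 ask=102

Answer: bid=- ask=100
bid=- ask=100
bid=95 ask=100
bid=97 ask=100
bid=97 ask=-
bid=97 ask=103
bid=95 ask=103

Derivation:
After op 1 [order #1] limit_sell(price=100, qty=8): fills=none; bids=[-] asks=[#1:8@100]
After op 2 [order #2] market_sell(qty=1): fills=none; bids=[-] asks=[#1:8@100]
After op 3 [order #3] limit_buy(price=95, qty=10): fills=none; bids=[#3:10@95] asks=[#1:8@100]
After op 4 [order #4] limit_buy(price=97, qty=8): fills=none; bids=[#4:8@97 #3:10@95] asks=[#1:8@100]
After op 5 cancel(order #1): fills=none; bids=[#4:8@97 #3:10@95] asks=[-]
After op 6 [order #5] limit_sell(price=103, qty=3): fills=none; bids=[#4:8@97 #3:10@95] asks=[#5:3@103]
After op 7 [order #6] market_sell(qty=8): fills=#4x#6:8@97; bids=[#3:10@95] asks=[#5:3@103]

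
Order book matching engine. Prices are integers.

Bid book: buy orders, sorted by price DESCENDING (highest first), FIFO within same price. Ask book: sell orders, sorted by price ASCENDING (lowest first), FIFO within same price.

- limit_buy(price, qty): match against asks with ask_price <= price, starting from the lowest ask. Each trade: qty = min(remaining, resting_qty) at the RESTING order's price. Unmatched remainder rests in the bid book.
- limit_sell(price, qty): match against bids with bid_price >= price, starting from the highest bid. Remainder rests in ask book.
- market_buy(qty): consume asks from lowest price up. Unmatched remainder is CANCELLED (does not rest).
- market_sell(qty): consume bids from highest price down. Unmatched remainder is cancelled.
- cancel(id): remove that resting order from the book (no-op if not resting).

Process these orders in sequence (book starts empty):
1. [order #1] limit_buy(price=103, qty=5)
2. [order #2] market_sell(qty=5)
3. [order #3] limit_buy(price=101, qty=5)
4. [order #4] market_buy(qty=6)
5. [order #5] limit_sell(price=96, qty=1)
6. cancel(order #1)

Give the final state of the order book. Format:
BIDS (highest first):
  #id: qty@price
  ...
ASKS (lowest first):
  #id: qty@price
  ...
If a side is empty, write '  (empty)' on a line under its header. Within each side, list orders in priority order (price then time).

After op 1 [order #1] limit_buy(price=103, qty=5): fills=none; bids=[#1:5@103] asks=[-]
After op 2 [order #2] market_sell(qty=5): fills=#1x#2:5@103; bids=[-] asks=[-]
After op 3 [order #3] limit_buy(price=101, qty=5): fills=none; bids=[#3:5@101] asks=[-]
After op 4 [order #4] market_buy(qty=6): fills=none; bids=[#3:5@101] asks=[-]
After op 5 [order #5] limit_sell(price=96, qty=1): fills=#3x#5:1@101; bids=[#3:4@101] asks=[-]
After op 6 cancel(order #1): fills=none; bids=[#3:4@101] asks=[-]

Answer: BIDS (highest first):
  #3: 4@101
ASKS (lowest first):
  (empty)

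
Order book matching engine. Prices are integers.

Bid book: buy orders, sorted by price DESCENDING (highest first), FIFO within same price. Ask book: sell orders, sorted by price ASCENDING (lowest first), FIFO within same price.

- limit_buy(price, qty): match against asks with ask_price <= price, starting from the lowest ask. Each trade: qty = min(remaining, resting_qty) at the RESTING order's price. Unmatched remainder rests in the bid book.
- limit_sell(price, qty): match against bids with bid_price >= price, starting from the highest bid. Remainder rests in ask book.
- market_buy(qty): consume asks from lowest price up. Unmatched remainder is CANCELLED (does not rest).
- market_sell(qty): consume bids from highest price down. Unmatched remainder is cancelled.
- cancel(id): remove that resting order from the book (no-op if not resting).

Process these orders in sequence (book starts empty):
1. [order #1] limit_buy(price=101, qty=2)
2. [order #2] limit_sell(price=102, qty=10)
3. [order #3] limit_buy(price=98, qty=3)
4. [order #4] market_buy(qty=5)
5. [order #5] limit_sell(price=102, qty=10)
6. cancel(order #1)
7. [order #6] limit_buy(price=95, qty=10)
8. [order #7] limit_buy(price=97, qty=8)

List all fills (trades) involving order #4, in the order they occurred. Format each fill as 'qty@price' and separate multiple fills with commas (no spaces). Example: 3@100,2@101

After op 1 [order #1] limit_buy(price=101, qty=2): fills=none; bids=[#1:2@101] asks=[-]
After op 2 [order #2] limit_sell(price=102, qty=10): fills=none; bids=[#1:2@101] asks=[#2:10@102]
After op 3 [order #3] limit_buy(price=98, qty=3): fills=none; bids=[#1:2@101 #3:3@98] asks=[#2:10@102]
After op 4 [order #4] market_buy(qty=5): fills=#4x#2:5@102; bids=[#1:2@101 #3:3@98] asks=[#2:5@102]
After op 5 [order #5] limit_sell(price=102, qty=10): fills=none; bids=[#1:2@101 #3:3@98] asks=[#2:5@102 #5:10@102]
After op 6 cancel(order #1): fills=none; bids=[#3:3@98] asks=[#2:5@102 #5:10@102]
After op 7 [order #6] limit_buy(price=95, qty=10): fills=none; bids=[#3:3@98 #6:10@95] asks=[#2:5@102 #5:10@102]
After op 8 [order #7] limit_buy(price=97, qty=8): fills=none; bids=[#3:3@98 #7:8@97 #6:10@95] asks=[#2:5@102 #5:10@102]

Answer: 5@102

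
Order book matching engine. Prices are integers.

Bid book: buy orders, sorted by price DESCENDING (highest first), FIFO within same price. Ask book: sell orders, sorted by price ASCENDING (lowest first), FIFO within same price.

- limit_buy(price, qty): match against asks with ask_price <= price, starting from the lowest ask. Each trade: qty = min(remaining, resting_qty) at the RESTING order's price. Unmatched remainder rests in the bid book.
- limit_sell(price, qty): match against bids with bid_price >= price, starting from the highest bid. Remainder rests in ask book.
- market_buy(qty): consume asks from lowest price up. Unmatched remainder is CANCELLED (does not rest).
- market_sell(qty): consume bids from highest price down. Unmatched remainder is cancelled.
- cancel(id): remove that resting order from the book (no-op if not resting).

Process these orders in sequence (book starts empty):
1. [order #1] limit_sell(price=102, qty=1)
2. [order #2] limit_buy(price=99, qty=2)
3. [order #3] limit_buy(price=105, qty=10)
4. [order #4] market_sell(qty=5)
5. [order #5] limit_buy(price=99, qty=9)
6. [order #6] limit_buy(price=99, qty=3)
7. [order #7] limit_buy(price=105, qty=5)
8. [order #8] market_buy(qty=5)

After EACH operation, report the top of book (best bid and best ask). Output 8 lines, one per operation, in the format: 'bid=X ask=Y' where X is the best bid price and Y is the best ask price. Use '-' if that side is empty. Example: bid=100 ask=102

Answer: bid=- ask=102
bid=99 ask=102
bid=105 ask=-
bid=105 ask=-
bid=105 ask=-
bid=105 ask=-
bid=105 ask=-
bid=105 ask=-

Derivation:
After op 1 [order #1] limit_sell(price=102, qty=1): fills=none; bids=[-] asks=[#1:1@102]
After op 2 [order #2] limit_buy(price=99, qty=2): fills=none; bids=[#2:2@99] asks=[#1:1@102]
After op 3 [order #3] limit_buy(price=105, qty=10): fills=#3x#1:1@102; bids=[#3:9@105 #2:2@99] asks=[-]
After op 4 [order #4] market_sell(qty=5): fills=#3x#4:5@105; bids=[#3:4@105 #2:2@99] asks=[-]
After op 5 [order #5] limit_buy(price=99, qty=9): fills=none; bids=[#3:4@105 #2:2@99 #5:9@99] asks=[-]
After op 6 [order #6] limit_buy(price=99, qty=3): fills=none; bids=[#3:4@105 #2:2@99 #5:9@99 #6:3@99] asks=[-]
After op 7 [order #7] limit_buy(price=105, qty=5): fills=none; bids=[#3:4@105 #7:5@105 #2:2@99 #5:9@99 #6:3@99] asks=[-]
After op 8 [order #8] market_buy(qty=5): fills=none; bids=[#3:4@105 #7:5@105 #2:2@99 #5:9@99 #6:3@99] asks=[-]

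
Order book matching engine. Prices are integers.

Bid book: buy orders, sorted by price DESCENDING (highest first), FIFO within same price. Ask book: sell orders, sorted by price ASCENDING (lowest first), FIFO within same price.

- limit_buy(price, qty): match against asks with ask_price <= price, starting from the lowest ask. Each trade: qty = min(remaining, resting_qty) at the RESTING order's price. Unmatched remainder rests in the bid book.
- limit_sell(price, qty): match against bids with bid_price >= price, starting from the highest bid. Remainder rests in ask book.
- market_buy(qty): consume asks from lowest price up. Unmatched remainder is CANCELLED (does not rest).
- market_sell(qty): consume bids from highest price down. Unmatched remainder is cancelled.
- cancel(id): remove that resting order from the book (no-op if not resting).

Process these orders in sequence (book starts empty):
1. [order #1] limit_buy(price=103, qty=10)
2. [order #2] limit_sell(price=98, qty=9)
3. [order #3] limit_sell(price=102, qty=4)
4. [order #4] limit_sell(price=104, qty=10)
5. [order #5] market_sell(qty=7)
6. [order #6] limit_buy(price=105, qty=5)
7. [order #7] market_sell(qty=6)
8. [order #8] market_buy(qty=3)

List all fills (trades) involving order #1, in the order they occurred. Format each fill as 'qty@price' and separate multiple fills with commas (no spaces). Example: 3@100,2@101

After op 1 [order #1] limit_buy(price=103, qty=10): fills=none; bids=[#1:10@103] asks=[-]
After op 2 [order #2] limit_sell(price=98, qty=9): fills=#1x#2:9@103; bids=[#1:1@103] asks=[-]
After op 3 [order #3] limit_sell(price=102, qty=4): fills=#1x#3:1@103; bids=[-] asks=[#3:3@102]
After op 4 [order #4] limit_sell(price=104, qty=10): fills=none; bids=[-] asks=[#3:3@102 #4:10@104]
After op 5 [order #5] market_sell(qty=7): fills=none; bids=[-] asks=[#3:3@102 #4:10@104]
After op 6 [order #6] limit_buy(price=105, qty=5): fills=#6x#3:3@102 #6x#4:2@104; bids=[-] asks=[#4:8@104]
After op 7 [order #7] market_sell(qty=6): fills=none; bids=[-] asks=[#4:8@104]
After op 8 [order #8] market_buy(qty=3): fills=#8x#4:3@104; bids=[-] asks=[#4:5@104]

Answer: 9@103,1@103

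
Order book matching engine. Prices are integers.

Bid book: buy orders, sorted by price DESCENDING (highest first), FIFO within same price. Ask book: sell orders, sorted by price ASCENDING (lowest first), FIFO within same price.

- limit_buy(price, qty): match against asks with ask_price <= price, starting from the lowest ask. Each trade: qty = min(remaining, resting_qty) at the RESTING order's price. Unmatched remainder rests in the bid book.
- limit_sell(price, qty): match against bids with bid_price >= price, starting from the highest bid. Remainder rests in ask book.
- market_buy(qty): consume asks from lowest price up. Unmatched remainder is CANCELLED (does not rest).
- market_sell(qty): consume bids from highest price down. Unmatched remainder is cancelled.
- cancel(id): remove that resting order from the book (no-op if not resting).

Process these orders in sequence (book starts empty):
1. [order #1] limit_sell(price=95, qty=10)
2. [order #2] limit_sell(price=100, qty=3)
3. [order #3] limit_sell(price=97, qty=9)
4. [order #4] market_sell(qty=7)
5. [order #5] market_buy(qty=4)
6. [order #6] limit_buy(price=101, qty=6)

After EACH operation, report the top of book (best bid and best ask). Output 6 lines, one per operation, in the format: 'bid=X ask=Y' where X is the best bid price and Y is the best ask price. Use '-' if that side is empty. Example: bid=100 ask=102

After op 1 [order #1] limit_sell(price=95, qty=10): fills=none; bids=[-] asks=[#1:10@95]
After op 2 [order #2] limit_sell(price=100, qty=3): fills=none; bids=[-] asks=[#1:10@95 #2:3@100]
After op 3 [order #3] limit_sell(price=97, qty=9): fills=none; bids=[-] asks=[#1:10@95 #3:9@97 #2:3@100]
After op 4 [order #4] market_sell(qty=7): fills=none; bids=[-] asks=[#1:10@95 #3:9@97 #2:3@100]
After op 5 [order #5] market_buy(qty=4): fills=#5x#1:4@95; bids=[-] asks=[#1:6@95 #3:9@97 #2:3@100]
After op 6 [order #6] limit_buy(price=101, qty=6): fills=#6x#1:6@95; bids=[-] asks=[#3:9@97 #2:3@100]

Answer: bid=- ask=95
bid=- ask=95
bid=- ask=95
bid=- ask=95
bid=- ask=95
bid=- ask=97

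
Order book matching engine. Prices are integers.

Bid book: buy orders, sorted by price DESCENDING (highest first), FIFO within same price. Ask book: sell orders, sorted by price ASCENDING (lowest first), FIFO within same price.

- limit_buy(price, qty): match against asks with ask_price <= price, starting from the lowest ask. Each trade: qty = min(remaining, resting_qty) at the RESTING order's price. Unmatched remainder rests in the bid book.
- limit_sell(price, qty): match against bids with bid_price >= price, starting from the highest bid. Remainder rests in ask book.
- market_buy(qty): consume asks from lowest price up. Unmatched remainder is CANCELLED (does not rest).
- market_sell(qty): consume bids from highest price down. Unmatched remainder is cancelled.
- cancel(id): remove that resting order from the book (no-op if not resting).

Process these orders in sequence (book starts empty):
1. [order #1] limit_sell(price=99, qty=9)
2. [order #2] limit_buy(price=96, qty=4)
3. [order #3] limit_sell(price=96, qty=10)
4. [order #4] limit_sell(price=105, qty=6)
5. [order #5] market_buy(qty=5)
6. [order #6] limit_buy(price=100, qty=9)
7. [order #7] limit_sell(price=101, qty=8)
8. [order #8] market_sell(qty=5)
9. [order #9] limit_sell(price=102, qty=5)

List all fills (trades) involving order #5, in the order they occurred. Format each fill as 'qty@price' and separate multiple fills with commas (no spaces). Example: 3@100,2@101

Answer: 5@96

Derivation:
After op 1 [order #1] limit_sell(price=99, qty=9): fills=none; bids=[-] asks=[#1:9@99]
After op 2 [order #2] limit_buy(price=96, qty=4): fills=none; bids=[#2:4@96] asks=[#1:9@99]
After op 3 [order #3] limit_sell(price=96, qty=10): fills=#2x#3:4@96; bids=[-] asks=[#3:6@96 #1:9@99]
After op 4 [order #4] limit_sell(price=105, qty=6): fills=none; bids=[-] asks=[#3:6@96 #1:9@99 #4:6@105]
After op 5 [order #5] market_buy(qty=5): fills=#5x#3:5@96; bids=[-] asks=[#3:1@96 #1:9@99 #4:6@105]
After op 6 [order #6] limit_buy(price=100, qty=9): fills=#6x#3:1@96 #6x#1:8@99; bids=[-] asks=[#1:1@99 #4:6@105]
After op 7 [order #7] limit_sell(price=101, qty=8): fills=none; bids=[-] asks=[#1:1@99 #7:8@101 #4:6@105]
After op 8 [order #8] market_sell(qty=5): fills=none; bids=[-] asks=[#1:1@99 #7:8@101 #4:6@105]
After op 9 [order #9] limit_sell(price=102, qty=5): fills=none; bids=[-] asks=[#1:1@99 #7:8@101 #9:5@102 #4:6@105]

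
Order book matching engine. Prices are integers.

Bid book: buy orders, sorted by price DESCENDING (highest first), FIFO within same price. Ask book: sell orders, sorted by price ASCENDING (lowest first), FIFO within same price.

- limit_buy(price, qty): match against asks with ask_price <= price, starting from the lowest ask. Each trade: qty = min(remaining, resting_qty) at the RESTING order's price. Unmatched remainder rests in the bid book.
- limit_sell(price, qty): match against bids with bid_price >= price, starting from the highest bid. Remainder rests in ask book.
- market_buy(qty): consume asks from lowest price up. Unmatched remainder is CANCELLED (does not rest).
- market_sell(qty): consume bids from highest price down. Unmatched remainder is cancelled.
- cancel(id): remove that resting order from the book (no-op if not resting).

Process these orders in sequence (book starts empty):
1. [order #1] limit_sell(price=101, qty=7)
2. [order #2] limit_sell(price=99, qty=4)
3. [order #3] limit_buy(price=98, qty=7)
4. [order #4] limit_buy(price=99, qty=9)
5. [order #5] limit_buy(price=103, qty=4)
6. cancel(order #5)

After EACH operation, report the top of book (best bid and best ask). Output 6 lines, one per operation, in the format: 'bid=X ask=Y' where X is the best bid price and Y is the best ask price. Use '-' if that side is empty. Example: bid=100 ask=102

Answer: bid=- ask=101
bid=- ask=99
bid=98 ask=99
bid=99 ask=101
bid=99 ask=101
bid=99 ask=101

Derivation:
After op 1 [order #1] limit_sell(price=101, qty=7): fills=none; bids=[-] asks=[#1:7@101]
After op 2 [order #2] limit_sell(price=99, qty=4): fills=none; bids=[-] asks=[#2:4@99 #1:7@101]
After op 3 [order #3] limit_buy(price=98, qty=7): fills=none; bids=[#3:7@98] asks=[#2:4@99 #1:7@101]
After op 4 [order #4] limit_buy(price=99, qty=9): fills=#4x#2:4@99; bids=[#4:5@99 #3:7@98] asks=[#1:7@101]
After op 5 [order #5] limit_buy(price=103, qty=4): fills=#5x#1:4@101; bids=[#4:5@99 #3:7@98] asks=[#1:3@101]
After op 6 cancel(order #5): fills=none; bids=[#4:5@99 #3:7@98] asks=[#1:3@101]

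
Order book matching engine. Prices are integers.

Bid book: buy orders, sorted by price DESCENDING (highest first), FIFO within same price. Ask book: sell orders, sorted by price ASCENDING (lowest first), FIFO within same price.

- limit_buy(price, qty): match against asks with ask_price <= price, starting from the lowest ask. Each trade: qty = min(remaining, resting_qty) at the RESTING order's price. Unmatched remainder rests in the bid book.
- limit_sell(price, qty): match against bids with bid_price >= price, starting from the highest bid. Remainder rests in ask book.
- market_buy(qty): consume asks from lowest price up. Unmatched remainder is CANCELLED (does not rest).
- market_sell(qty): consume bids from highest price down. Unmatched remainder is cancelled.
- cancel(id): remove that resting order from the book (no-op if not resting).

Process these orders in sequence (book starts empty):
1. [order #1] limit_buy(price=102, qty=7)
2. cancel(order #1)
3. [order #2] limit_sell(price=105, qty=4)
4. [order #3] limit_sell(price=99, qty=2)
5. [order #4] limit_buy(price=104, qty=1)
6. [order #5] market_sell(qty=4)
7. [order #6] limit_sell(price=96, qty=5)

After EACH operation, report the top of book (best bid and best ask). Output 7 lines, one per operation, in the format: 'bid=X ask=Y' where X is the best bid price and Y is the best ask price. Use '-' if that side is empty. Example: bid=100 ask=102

After op 1 [order #1] limit_buy(price=102, qty=7): fills=none; bids=[#1:7@102] asks=[-]
After op 2 cancel(order #1): fills=none; bids=[-] asks=[-]
After op 3 [order #2] limit_sell(price=105, qty=4): fills=none; bids=[-] asks=[#2:4@105]
After op 4 [order #3] limit_sell(price=99, qty=2): fills=none; bids=[-] asks=[#3:2@99 #2:4@105]
After op 5 [order #4] limit_buy(price=104, qty=1): fills=#4x#3:1@99; bids=[-] asks=[#3:1@99 #2:4@105]
After op 6 [order #5] market_sell(qty=4): fills=none; bids=[-] asks=[#3:1@99 #2:4@105]
After op 7 [order #6] limit_sell(price=96, qty=5): fills=none; bids=[-] asks=[#6:5@96 #3:1@99 #2:4@105]

Answer: bid=102 ask=-
bid=- ask=-
bid=- ask=105
bid=- ask=99
bid=- ask=99
bid=- ask=99
bid=- ask=96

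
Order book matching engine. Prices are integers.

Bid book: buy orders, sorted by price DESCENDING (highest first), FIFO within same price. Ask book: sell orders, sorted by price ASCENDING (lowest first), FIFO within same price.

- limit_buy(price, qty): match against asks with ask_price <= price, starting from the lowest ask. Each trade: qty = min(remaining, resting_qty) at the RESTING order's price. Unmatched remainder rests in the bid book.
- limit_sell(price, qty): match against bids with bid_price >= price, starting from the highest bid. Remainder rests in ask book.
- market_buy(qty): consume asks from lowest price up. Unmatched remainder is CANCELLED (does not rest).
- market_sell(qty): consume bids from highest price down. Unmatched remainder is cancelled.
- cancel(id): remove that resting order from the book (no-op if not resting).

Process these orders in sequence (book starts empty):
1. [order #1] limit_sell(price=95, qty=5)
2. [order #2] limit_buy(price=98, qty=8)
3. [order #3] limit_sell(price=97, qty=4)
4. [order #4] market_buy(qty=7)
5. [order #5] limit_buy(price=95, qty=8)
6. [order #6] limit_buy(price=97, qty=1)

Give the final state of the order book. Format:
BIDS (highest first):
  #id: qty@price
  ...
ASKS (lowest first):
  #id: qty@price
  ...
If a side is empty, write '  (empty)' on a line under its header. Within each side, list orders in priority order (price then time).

Answer: BIDS (highest first):
  #6: 1@97
  #5: 8@95
ASKS (lowest first):
  (empty)

Derivation:
After op 1 [order #1] limit_sell(price=95, qty=5): fills=none; bids=[-] asks=[#1:5@95]
After op 2 [order #2] limit_buy(price=98, qty=8): fills=#2x#1:5@95; bids=[#2:3@98] asks=[-]
After op 3 [order #3] limit_sell(price=97, qty=4): fills=#2x#3:3@98; bids=[-] asks=[#3:1@97]
After op 4 [order #4] market_buy(qty=7): fills=#4x#3:1@97; bids=[-] asks=[-]
After op 5 [order #5] limit_buy(price=95, qty=8): fills=none; bids=[#5:8@95] asks=[-]
After op 6 [order #6] limit_buy(price=97, qty=1): fills=none; bids=[#6:1@97 #5:8@95] asks=[-]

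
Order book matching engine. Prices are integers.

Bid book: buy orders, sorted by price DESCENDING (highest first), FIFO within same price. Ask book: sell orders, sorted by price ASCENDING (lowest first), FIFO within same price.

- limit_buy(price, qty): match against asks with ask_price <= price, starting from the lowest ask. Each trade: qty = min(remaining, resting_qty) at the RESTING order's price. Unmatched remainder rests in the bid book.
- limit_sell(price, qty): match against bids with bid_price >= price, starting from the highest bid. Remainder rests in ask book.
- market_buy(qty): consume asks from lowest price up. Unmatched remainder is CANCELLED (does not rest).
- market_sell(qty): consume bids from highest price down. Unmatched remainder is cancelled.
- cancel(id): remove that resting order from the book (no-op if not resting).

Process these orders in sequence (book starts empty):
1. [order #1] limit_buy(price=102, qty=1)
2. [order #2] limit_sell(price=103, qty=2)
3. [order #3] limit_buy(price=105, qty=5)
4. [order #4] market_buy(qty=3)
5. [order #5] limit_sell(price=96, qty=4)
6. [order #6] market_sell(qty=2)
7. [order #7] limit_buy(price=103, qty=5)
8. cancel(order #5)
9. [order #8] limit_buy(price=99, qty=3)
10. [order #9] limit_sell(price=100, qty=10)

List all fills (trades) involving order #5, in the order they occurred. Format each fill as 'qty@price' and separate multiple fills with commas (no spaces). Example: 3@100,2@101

Answer: 3@105,1@102

Derivation:
After op 1 [order #1] limit_buy(price=102, qty=1): fills=none; bids=[#1:1@102] asks=[-]
After op 2 [order #2] limit_sell(price=103, qty=2): fills=none; bids=[#1:1@102] asks=[#2:2@103]
After op 3 [order #3] limit_buy(price=105, qty=5): fills=#3x#2:2@103; bids=[#3:3@105 #1:1@102] asks=[-]
After op 4 [order #4] market_buy(qty=3): fills=none; bids=[#3:3@105 #1:1@102] asks=[-]
After op 5 [order #5] limit_sell(price=96, qty=4): fills=#3x#5:3@105 #1x#5:1@102; bids=[-] asks=[-]
After op 6 [order #6] market_sell(qty=2): fills=none; bids=[-] asks=[-]
After op 7 [order #7] limit_buy(price=103, qty=5): fills=none; bids=[#7:5@103] asks=[-]
After op 8 cancel(order #5): fills=none; bids=[#7:5@103] asks=[-]
After op 9 [order #8] limit_buy(price=99, qty=3): fills=none; bids=[#7:5@103 #8:3@99] asks=[-]
After op 10 [order #9] limit_sell(price=100, qty=10): fills=#7x#9:5@103; bids=[#8:3@99] asks=[#9:5@100]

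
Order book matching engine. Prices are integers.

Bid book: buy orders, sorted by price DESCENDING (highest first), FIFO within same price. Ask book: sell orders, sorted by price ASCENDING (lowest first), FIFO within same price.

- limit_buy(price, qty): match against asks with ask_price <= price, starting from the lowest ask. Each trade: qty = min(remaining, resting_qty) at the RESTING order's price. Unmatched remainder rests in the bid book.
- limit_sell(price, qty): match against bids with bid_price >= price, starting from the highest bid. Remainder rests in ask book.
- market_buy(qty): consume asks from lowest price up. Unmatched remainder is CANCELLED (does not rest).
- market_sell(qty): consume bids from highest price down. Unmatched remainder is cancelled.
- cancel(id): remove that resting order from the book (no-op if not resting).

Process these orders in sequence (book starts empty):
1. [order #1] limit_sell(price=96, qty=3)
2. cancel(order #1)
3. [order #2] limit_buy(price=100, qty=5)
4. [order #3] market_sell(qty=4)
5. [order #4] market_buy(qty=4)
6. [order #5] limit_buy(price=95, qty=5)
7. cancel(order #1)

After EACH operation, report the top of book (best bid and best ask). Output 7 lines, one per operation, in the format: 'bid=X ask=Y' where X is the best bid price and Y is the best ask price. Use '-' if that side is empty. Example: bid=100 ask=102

Answer: bid=- ask=96
bid=- ask=-
bid=100 ask=-
bid=100 ask=-
bid=100 ask=-
bid=100 ask=-
bid=100 ask=-

Derivation:
After op 1 [order #1] limit_sell(price=96, qty=3): fills=none; bids=[-] asks=[#1:3@96]
After op 2 cancel(order #1): fills=none; bids=[-] asks=[-]
After op 3 [order #2] limit_buy(price=100, qty=5): fills=none; bids=[#2:5@100] asks=[-]
After op 4 [order #3] market_sell(qty=4): fills=#2x#3:4@100; bids=[#2:1@100] asks=[-]
After op 5 [order #4] market_buy(qty=4): fills=none; bids=[#2:1@100] asks=[-]
After op 6 [order #5] limit_buy(price=95, qty=5): fills=none; bids=[#2:1@100 #5:5@95] asks=[-]
After op 7 cancel(order #1): fills=none; bids=[#2:1@100 #5:5@95] asks=[-]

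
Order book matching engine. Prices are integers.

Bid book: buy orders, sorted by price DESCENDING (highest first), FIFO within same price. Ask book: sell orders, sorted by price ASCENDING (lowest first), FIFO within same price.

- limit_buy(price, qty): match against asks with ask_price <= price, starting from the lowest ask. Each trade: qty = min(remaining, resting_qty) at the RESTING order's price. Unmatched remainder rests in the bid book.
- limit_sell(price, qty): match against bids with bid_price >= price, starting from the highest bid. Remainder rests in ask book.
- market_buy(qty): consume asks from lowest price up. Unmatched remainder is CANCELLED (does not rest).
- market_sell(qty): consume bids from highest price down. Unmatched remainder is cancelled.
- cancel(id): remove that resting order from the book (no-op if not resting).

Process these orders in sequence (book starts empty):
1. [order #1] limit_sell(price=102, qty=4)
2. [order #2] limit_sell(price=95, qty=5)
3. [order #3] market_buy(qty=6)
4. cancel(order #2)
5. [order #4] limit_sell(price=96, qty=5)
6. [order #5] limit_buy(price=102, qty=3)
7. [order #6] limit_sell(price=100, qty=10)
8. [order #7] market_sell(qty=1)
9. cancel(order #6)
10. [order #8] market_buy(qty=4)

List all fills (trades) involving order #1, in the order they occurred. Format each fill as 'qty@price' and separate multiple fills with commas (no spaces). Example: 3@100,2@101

After op 1 [order #1] limit_sell(price=102, qty=4): fills=none; bids=[-] asks=[#1:4@102]
After op 2 [order #2] limit_sell(price=95, qty=5): fills=none; bids=[-] asks=[#2:5@95 #1:4@102]
After op 3 [order #3] market_buy(qty=6): fills=#3x#2:5@95 #3x#1:1@102; bids=[-] asks=[#1:3@102]
After op 4 cancel(order #2): fills=none; bids=[-] asks=[#1:3@102]
After op 5 [order #4] limit_sell(price=96, qty=5): fills=none; bids=[-] asks=[#4:5@96 #1:3@102]
After op 6 [order #5] limit_buy(price=102, qty=3): fills=#5x#4:3@96; bids=[-] asks=[#4:2@96 #1:3@102]
After op 7 [order #6] limit_sell(price=100, qty=10): fills=none; bids=[-] asks=[#4:2@96 #6:10@100 #1:3@102]
After op 8 [order #7] market_sell(qty=1): fills=none; bids=[-] asks=[#4:2@96 #6:10@100 #1:3@102]
After op 9 cancel(order #6): fills=none; bids=[-] asks=[#4:2@96 #1:3@102]
After op 10 [order #8] market_buy(qty=4): fills=#8x#4:2@96 #8x#1:2@102; bids=[-] asks=[#1:1@102]

Answer: 1@102,2@102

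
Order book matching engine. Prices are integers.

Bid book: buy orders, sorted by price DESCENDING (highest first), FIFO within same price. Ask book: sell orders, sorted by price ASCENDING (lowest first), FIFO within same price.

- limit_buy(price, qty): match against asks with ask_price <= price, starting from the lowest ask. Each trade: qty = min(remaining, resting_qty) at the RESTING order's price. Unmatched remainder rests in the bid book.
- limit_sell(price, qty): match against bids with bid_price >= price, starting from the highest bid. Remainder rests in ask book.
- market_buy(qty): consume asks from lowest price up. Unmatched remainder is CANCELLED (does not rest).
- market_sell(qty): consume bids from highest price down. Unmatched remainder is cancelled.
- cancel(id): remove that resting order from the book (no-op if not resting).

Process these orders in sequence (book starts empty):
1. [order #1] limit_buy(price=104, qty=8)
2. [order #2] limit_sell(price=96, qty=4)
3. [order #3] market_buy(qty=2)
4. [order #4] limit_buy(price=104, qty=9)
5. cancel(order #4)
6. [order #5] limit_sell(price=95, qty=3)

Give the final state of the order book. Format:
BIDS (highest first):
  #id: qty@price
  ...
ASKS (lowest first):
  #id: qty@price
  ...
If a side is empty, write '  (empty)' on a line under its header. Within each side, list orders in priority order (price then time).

After op 1 [order #1] limit_buy(price=104, qty=8): fills=none; bids=[#1:8@104] asks=[-]
After op 2 [order #2] limit_sell(price=96, qty=4): fills=#1x#2:4@104; bids=[#1:4@104] asks=[-]
After op 3 [order #3] market_buy(qty=2): fills=none; bids=[#1:4@104] asks=[-]
After op 4 [order #4] limit_buy(price=104, qty=9): fills=none; bids=[#1:4@104 #4:9@104] asks=[-]
After op 5 cancel(order #4): fills=none; bids=[#1:4@104] asks=[-]
After op 6 [order #5] limit_sell(price=95, qty=3): fills=#1x#5:3@104; bids=[#1:1@104] asks=[-]

Answer: BIDS (highest first):
  #1: 1@104
ASKS (lowest first):
  (empty)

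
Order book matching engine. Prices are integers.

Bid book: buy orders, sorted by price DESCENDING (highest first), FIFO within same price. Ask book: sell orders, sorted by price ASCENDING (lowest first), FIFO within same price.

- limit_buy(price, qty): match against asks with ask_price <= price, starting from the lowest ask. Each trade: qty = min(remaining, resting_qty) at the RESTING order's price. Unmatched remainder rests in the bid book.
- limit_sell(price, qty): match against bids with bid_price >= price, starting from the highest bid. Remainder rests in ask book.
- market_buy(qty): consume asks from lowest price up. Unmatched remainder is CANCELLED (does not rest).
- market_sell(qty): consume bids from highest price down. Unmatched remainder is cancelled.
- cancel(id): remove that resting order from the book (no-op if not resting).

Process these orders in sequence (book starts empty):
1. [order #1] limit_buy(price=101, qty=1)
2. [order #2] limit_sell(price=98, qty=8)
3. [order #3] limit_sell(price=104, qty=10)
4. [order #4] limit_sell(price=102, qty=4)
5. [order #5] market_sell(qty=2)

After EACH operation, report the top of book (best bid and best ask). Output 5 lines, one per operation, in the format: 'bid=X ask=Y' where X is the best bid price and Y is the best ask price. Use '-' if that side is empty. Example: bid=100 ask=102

Answer: bid=101 ask=-
bid=- ask=98
bid=- ask=98
bid=- ask=98
bid=- ask=98

Derivation:
After op 1 [order #1] limit_buy(price=101, qty=1): fills=none; bids=[#1:1@101] asks=[-]
After op 2 [order #2] limit_sell(price=98, qty=8): fills=#1x#2:1@101; bids=[-] asks=[#2:7@98]
After op 3 [order #3] limit_sell(price=104, qty=10): fills=none; bids=[-] asks=[#2:7@98 #3:10@104]
After op 4 [order #4] limit_sell(price=102, qty=4): fills=none; bids=[-] asks=[#2:7@98 #4:4@102 #3:10@104]
After op 5 [order #5] market_sell(qty=2): fills=none; bids=[-] asks=[#2:7@98 #4:4@102 #3:10@104]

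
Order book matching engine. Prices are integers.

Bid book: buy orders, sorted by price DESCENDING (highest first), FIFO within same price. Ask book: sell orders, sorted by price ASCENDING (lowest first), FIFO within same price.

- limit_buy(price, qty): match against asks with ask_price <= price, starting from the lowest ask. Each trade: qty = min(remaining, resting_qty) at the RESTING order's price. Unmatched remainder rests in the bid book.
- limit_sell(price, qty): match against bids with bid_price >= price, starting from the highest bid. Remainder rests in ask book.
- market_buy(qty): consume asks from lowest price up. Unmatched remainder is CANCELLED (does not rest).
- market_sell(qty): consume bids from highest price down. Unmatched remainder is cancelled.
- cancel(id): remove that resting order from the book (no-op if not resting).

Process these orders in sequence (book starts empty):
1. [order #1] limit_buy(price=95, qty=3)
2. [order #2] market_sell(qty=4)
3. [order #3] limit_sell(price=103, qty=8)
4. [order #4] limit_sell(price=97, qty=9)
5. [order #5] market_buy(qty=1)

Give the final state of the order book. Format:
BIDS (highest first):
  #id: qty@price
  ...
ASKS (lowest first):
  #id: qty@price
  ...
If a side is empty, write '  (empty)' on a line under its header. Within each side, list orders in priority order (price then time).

Answer: BIDS (highest first):
  (empty)
ASKS (lowest first):
  #4: 8@97
  #3: 8@103

Derivation:
After op 1 [order #1] limit_buy(price=95, qty=3): fills=none; bids=[#1:3@95] asks=[-]
After op 2 [order #2] market_sell(qty=4): fills=#1x#2:3@95; bids=[-] asks=[-]
After op 3 [order #3] limit_sell(price=103, qty=8): fills=none; bids=[-] asks=[#3:8@103]
After op 4 [order #4] limit_sell(price=97, qty=9): fills=none; bids=[-] asks=[#4:9@97 #3:8@103]
After op 5 [order #5] market_buy(qty=1): fills=#5x#4:1@97; bids=[-] asks=[#4:8@97 #3:8@103]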